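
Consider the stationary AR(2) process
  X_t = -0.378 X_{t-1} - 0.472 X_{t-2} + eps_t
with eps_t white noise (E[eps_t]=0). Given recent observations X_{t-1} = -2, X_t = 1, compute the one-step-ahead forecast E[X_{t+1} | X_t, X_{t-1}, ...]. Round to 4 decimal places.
E[X_{t+1} \mid \mathcal F_t] = 0.5660

For an AR(p) model X_t = c + sum_i phi_i X_{t-i} + eps_t, the
one-step-ahead conditional mean is
  E[X_{t+1} | X_t, ...] = c + sum_i phi_i X_{t+1-i}.
Substitute known values:
  E[X_{t+1} | ...] = (-0.378) * (1) + (-0.472) * (-2)
                   = 0.5660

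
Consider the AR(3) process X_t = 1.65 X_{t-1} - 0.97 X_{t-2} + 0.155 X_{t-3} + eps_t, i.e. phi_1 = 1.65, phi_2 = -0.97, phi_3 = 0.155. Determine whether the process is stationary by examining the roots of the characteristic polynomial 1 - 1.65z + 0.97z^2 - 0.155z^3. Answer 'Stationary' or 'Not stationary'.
\text{Stationary}

The AR(p) characteristic polynomial is P(z) = 1 - 1.65z + 0.97z^2 - 0.155z^3.
Stationarity requires all roots to lie outside the unit circle, i.e. |z| > 1 for every root.
Degree 3: look for a simple real root z0 first, then factor out (1 - z/z0) and solve the remaining quadratic.
Testing z0 = 4: P(4) = 1 + (-1.65)(4) + (0.97)(4)^2 + (-0.155)(4)^3
  = 1 + (-6.6) + (15.52) + (-9.92) = 0.  So z_0 = 4 is a root, |z_0| = 4.
Divide out the factor (1 - 0.25 z) = (1 - z/z0) (since 1/z0 = 0.25):
  P(z) = (1 - 0.25 z)(1 + (-1.4) z + (0.62) z^2)
  [check: z-coef -1.4 - (0.25) = -1.65; z^2-coef 0.62 - (0.25)(-1.4) = 0.97; z^3-coef -(0.25)(0.62) = -0.155.]
Remaining roots from the quadratic factor 1 + (-1.4) z + (0.62) z^2:
  Set 1 + (-1.4) z + (0.62) z^2 = 0, i.e. a z^2 + b z + c = 0 with a = 0.62, b = -1.4, c = 1.
  Discriminant D = b^2 - 4ac = (-1.4)^2 - 4*(0.62)*1 = 1.96 - (2.48) = -0.52.
  D < 0, so the roots are the complex-conjugate pair z = (-b +/- i sqrt(-D)) / (2a) = 1.129 +/- 0.5815i.
  For a conjugate pair |z|^2 = z * conj(z) = (product of roots) = c/a = 1/(0.62) = 1.612903, so |z| = sqrt(1.612903) = 1.27 for both roots.
Moduli of all roots: 4.0000, 1.2700, 1.2700.
All moduli strictly greater than 1? Yes.
Verdict: Stationary.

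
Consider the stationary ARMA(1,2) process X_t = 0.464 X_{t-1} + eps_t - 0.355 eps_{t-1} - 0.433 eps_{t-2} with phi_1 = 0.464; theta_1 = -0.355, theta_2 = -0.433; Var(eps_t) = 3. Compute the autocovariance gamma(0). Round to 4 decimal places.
\gamma(0) = 3.5948

Multiply the model equation by X_{t-k} and take expectations. With theta_0 = psi_0 = 1 and psi_j the MA(infinity) weights, this gives
  gamma(k) - sum_i phi_i gamma(k-i) = c_k,
  c_k = sigma^2 * sum_{j=k..q} theta_j psi_{j-k}   (c_k = 0 for k > q),
using gamma(-m) = gamma(m).
psi-weights needed (psi_j = theta_j + sum_i phi_i psi_{j-i}):
  psi_1 = theta_1 + phi_1 = -0.355 + (0.464) = 0.109
  psi_2 = theta_2 + phi_1 psi_1 = -0.433 + (0.464)(0.109) = -0.382424
Right-hand sides:
  c_0 = sigma^2 (1 + theta_1 psi_1 + theta_2 psi_2) = 3 * (1 + (-0.355)(0.109) + (-0.433)(-0.382424)) = 3 * 1.126895 = 3.380684
  c_1 = sigma^2 (theta_1 + theta_2 psi_1) = 3 * (-0.355 + (-0.433)(0.109)) = -1.206591
  c_2 = sigma^2 theta_2 = 3 * (-0.433) = -1.299
Equations for k = 0 and k = 1 (AR order 1):
  gamma(0) = phi_1 gamma(1) + c_0
  gamma(1) = phi_1 gamma(0) + c_1
Substituting the second into the first: gamma(0) (1 - phi_1^2) = c_0 + phi_1 c_1, so
  gamma(0) = (c_0 + phi_1 c_1) / (1 - phi_1^2) = (3.380684 + (0.464)(-1.206591)) / (1 - (0.464)^2) = 2.820826 / 0.784704 = 3.594764.
Therefore gamma(0) = 3.5948 (to 4 decimal places).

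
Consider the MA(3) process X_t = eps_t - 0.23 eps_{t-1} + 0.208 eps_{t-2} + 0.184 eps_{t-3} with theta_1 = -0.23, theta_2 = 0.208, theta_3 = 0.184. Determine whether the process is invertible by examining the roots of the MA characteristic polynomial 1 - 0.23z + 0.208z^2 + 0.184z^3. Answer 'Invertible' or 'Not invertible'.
\text{Invertible}

The MA(q) characteristic polynomial is P(z) = 1 - 0.23z + 0.208z^2 + 0.184z^3.
Invertibility requires all roots to lie outside the unit circle, i.e. |z| > 1 for every root.
Degree 3: look for a simple real root z0 first, then factor out (1 - z/z0) and solve the remaining quadratic.
Testing z0 = -2.5: P(-2.5) = 1 + (-0.23)(-2.5) + (0.208)(-2.5)^2 + (0.184)(-2.5)^3
  = 1 + (0.575) + (1.3) + (-2.875) = 0.  So z_0 = -2.5 is a root, |z_0| = 2.5.
Divide out the factor (1 + 0.4 z) = (1 - z/z0) (since 1/z0 = -0.4):
  P(z) = (1 + 0.4 z)(1 + (-0.63) z + (0.46) z^2)
  [check: z-coef -0.63 - (-0.4) = -0.23; z^2-coef 0.46 - (-0.4)(-0.63) = 0.208; z^3-coef -(-0.4)(0.46) = 0.184.]
Remaining roots from the quadratic factor 1 + (-0.63) z + (0.46) z^2:
  Set 1 + (-0.63) z + (0.46) z^2 = 0, i.e. a z^2 + b z + c = 0 with a = 0.46, b = -0.63, c = 1.
  Discriminant D = b^2 - 4ac = (-0.63)^2 - 4*(0.46)*1 = 0.3969 - (1.84) = -1.4431.
  D < 0, so the roots are the complex-conjugate pair z = (-b +/- i sqrt(-D)) / (2a) = 0.6848 +/- 1.3058i.
  For a conjugate pair |z|^2 = z * conj(z) = (product of roots) = c/a = 1/(0.46) = 2.173913, so |z| = sqrt(2.173913) = 1.4744 for both roots.
Moduli of all roots: 2.5000, 1.4744, 1.4744.
All moduli strictly greater than 1? Yes.
Verdict: Invertible.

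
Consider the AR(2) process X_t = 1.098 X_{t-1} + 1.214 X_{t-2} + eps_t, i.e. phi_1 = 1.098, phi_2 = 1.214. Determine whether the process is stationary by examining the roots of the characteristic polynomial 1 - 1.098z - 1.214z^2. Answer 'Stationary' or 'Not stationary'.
\text{Not stationary}

The AR(p) characteristic polynomial is P(z) = 1 - 1.098z - 1.214z^2.
Stationarity requires all roots to lie outside the unit circle, i.e. |z| > 1 for every root.
Set 1 + (-1.098) z + (-1.214) z^2 = 0, i.e. a z^2 + b z + c = 0 with a = -1.214, b = -1.098, c = 1.
Discriminant D = b^2 - 4ac = (-1.098)^2 - 4*(-1.214)*1 = 1.205604 - (-4.856) = 6.061604.
D >= 0, so the roots are real: z = (-b +/- sqrt(D)) / (2a) = (1.098 +/- 2.462032) / (-2.428).
  z_1 = (1.098 + 2.462032) / (-2.428) = -1.4662,   |z_1| = 1.4662.
  z_2 = (1.098 - 2.462032) / (-2.428) = 0.5618,   |z_2| = 0.5618.
Moduli of all roots: 1.4662, 0.5618.
All moduli strictly greater than 1? No.
Verdict: Not stationary.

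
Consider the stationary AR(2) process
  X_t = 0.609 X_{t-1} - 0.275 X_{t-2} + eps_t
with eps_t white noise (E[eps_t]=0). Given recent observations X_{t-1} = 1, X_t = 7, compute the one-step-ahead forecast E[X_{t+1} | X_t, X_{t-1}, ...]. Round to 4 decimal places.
E[X_{t+1} \mid \mathcal F_t] = 3.9880

For an AR(p) model X_t = c + sum_i phi_i X_{t-i} + eps_t, the
one-step-ahead conditional mean is
  E[X_{t+1} | X_t, ...] = c + sum_i phi_i X_{t+1-i}.
Substitute known values:
  E[X_{t+1} | ...] = (0.609) * (7) + (-0.275) * (1)
                   = 3.9880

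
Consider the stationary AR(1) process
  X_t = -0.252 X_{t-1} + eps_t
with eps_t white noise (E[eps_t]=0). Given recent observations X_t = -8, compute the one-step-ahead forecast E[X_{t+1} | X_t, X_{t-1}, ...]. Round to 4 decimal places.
E[X_{t+1} \mid \mathcal F_t] = 2.0160

For an AR(p) model X_t = c + sum_i phi_i X_{t-i} + eps_t, the
one-step-ahead conditional mean is
  E[X_{t+1} | X_t, ...] = c + sum_i phi_i X_{t+1-i}.
Substitute known values:
  E[X_{t+1} | ...] = (-0.252) * (-8)
                   = 2.0160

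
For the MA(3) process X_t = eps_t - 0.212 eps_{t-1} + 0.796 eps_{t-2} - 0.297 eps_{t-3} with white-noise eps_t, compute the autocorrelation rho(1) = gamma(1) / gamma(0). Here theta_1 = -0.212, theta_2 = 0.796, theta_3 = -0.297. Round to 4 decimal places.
\rho(1) = -0.3493

For an MA(q) process with theta_0 = 1, the autocovariance is
  gamma(k) = sigma^2 * sum_{i=0..q-k} theta_i * theta_{i+k},
and rho(k) = gamma(k) / gamma(0). Sigma^2 cancels.
  numerator   = (1)*(-0.212) + (-0.212)*(0.796) + (0.796)*(-0.297) = -0.617164.
  denominator = (1)^2 + (-0.212)^2 + (0.796)^2 + (-0.297)^2 = 1.766769.
  rho(1) = -0.617164 / 1.766769 = -0.3493.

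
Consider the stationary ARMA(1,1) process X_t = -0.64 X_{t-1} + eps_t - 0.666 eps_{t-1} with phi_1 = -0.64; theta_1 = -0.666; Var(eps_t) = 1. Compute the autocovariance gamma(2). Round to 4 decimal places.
\gamma(2) = 2.0192

Multiply the model equation by X_{t-k} and take expectations. With theta_0 = psi_0 = 1 and psi_j the MA(infinity) weights, this gives
  gamma(k) - sum_i phi_i gamma(k-i) = c_k,
  c_k = sigma^2 * sum_{j=k..q} theta_j psi_{j-k}   (c_k = 0 for k > q),
using gamma(-m) = gamma(m).
psi-weights needed (psi_j = theta_j + sum_i phi_i psi_{j-i}):
  psi_1 = theta_1 + phi_1 = -0.666 + (-0.64) = -1.306
Right-hand sides:
  c_0 = sigma^2 (1 + theta_1 psi_1) = 1 * (1 + (-0.666)(-1.306)) = 1 * 1.869796 = 1.869796
  c_1 = sigma^2 theta_1 = 1 * (-0.666) = -0.666
  c_2 = 0
Equations for k = 0 and k = 1 (AR order 1):
  gamma(0) = phi_1 gamma(1) + c_0
  gamma(1) = phi_1 gamma(0) + c_1
Substituting the second into the first: gamma(0) (1 - phi_1^2) = c_0 + phi_1 c_1, so
  gamma(0) = (c_0 + phi_1 c_1) / (1 - phi_1^2) = (1.869796 + (-0.64)(-0.666)) / (1 - (-0.64)^2) = 2.296036 / 0.5904 = 3.88895.
  gamma(1) = phi_1 gamma(0) + c_1 = (-0.64)(3.88895) + (-0.666) = -3.154928.
For k = 2 (> q): gamma(2) = phi_1 gamma(1) = (-0.64)(-3.154928) = 2.019154.
Therefore gamma(2) = 2.0192 (to 4 decimal places).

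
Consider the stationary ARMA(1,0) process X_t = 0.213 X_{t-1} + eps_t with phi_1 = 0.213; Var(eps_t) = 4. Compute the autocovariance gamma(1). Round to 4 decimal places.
\gamma(1) = 0.8925

Multiply the model equation by X_{t-k} and take expectations. With theta_0 = psi_0 = 1 and psi_j the MA(infinity) weights, this gives
  gamma(k) - sum_i phi_i gamma(k-i) = c_k,
  c_k = sigma^2 * sum_{j=k..q} theta_j psi_{j-k}   (c_k = 0 for k > q),
using gamma(-m) = gamma(m).
Pure AR (q = 0): c_0 = sigma^2 = 4, c_k = 0 for k >= 1.
Equations for k = 0 and k = 1 (AR order 1):
  gamma(0) = phi_1 gamma(1) + c_0
  gamma(1) = phi_1 gamma(0) + c_1
Substituting the second into the first: gamma(0) (1 - phi_1^2) = c_0 + phi_1 c_1, so
  gamma(0) = c_0 / (1 - phi_1^2) = 4 / (1 - (0.213)^2) = 4 / 0.954631 = 4.190101.
  gamma(1) = phi_1 gamma(0) = (0.213)(4.190101) = 0.892491.
Therefore gamma(1) = 0.8925 (to 4 decimal places).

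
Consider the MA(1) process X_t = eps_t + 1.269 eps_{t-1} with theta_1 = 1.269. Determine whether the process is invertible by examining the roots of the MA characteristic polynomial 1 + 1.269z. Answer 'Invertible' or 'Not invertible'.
\text{Not invertible}

The MA(q) characteristic polynomial is P(z) = 1 + 1.269z.
Invertibility requires all roots to lie outside the unit circle, i.e. |z| > 1 for every root.
This is linear in z: 1 + (1.269) z = 0  =>  z = -1/(1.269) = -0.788022,  |z| = 0.788022.
Moduli of all roots: 0.7880.
All moduli strictly greater than 1? No.
Verdict: Not invertible.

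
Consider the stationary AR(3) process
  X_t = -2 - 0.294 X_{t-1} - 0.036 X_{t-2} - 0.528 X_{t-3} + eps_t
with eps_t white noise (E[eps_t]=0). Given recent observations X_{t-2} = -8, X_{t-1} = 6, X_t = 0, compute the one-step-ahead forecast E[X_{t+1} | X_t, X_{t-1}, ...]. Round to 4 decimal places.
E[X_{t+1} \mid \mathcal F_t] = 2.0080

For an AR(p) model X_t = c + sum_i phi_i X_{t-i} + eps_t, the
one-step-ahead conditional mean is
  E[X_{t+1} | X_t, ...] = c + sum_i phi_i X_{t+1-i}.
Substitute known values:
  E[X_{t+1} | ...] = -2 + (-0.294) * (0) + (-0.036) * (6) + (-0.528) * (-8)
                   = 2.0080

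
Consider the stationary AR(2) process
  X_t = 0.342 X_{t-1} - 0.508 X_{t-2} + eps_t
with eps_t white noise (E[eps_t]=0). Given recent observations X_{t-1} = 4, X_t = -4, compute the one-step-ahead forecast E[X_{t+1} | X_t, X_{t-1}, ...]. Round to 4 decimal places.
E[X_{t+1} \mid \mathcal F_t] = -3.4000

For an AR(p) model X_t = c + sum_i phi_i X_{t-i} + eps_t, the
one-step-ahead conditional mean is
  E[X_{t+1} | X_t, ...] = c + sum_i phi_i X_{t+1-i}.
Substitute known values:
  E[X_{t+1} | ...] = (0.342) * (-4) + (-0.508) * (4)
                   = -3.4000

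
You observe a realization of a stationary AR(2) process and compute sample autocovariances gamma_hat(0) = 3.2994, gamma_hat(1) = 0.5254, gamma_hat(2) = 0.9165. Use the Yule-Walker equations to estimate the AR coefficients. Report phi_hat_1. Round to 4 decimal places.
\hat\phi_{1} = 0.1180

The Yule-Walker equations for an AR(p) process read, in matrix form,
  Gamma_p phi = r_p,   with   (Gamma_p)_{ij} = gamma(|i - j|),
                       (r_p)_i = gamma(i),   i,j = 1..p.
Substitute the sample gammas (Toeplitz matrix and right-hand side of size 2):
  Gamma_p = [[3.2994, 0.5254], [0.5254, 3.2994]]
  r_p     = [0.5254, 0.9165]
Written out:
  3.2994 phi_1 + 0.5254 phi_2 = 0.5254
  0.5254 phi_1 + 3.2994 phi_2 = 0.9165
Solve by Cramer's rule:
  det = gamma(0)^2 - gamma(1)^2 = (3.2994)^2 - (0.5254)^2 = 10.88604036 - 0.27604516 = 10.6099952
  phi_hat_1 = [gamma(1) gamma(0) - gamma(1) gamma(2)] / det = [(0.5254)(3.2994) - (0.5254)(0.9165)] / 10.6099952 = 1.25197566 / 10.6099952 = 0.118
  phi_hat_2 = [gamma(0) gamma(2) - gamma(1)^2] / det = [(3.2994)(0.9165) - (0.5254)^2] / 10.6099952 = 2.74785494 / 10.6099952 = 0.259
So phi_hat = [0.1180, 0.2590].
Therefore phi_hat_1 = 0.1180.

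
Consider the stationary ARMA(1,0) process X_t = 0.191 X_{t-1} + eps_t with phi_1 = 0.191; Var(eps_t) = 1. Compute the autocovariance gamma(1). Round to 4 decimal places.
\gamma(1) = 0.1982

Multiply the model equation by X_{t-k} and take expectations. With theta_0 = psi_0 = 1 and psi_j the MA(infinity) weights, this gives
  gamma(k) - sum_i phi_i gamma(k-i) = c_k,
  c_k = sigma^2 * sum_{j=k..q} theta_j psi_{j-k}   (c_k = 0 for k > q),
using gamma(-m) = gamma(m).
Pure AR (q = 0): c_0 = sigma^2 = 1, c_k = 0 for k >= 1.
Equations for k = 0 and k = 1 (AR order 1):
  gamma(0) = phi_1 gamma(1) + c_0
  gamma(1) = phi_1 gamma(0) + c_1
Substituting the second into the first: gamma(0) (1 - phi_1^2) = c_0 + phi_1 c_1, so
  gamma(0) = c_0 / (1 - phi_1^2) = 1 / (1 - (0.191)^2) = 1 / 0.963519 = 1.037862.
  gamma(1) = phi_1 gamma(0) = (0.191)(1.037862) = 0.198232.
Therefore gamma(1) = 0.1982 (to 4 decimal places).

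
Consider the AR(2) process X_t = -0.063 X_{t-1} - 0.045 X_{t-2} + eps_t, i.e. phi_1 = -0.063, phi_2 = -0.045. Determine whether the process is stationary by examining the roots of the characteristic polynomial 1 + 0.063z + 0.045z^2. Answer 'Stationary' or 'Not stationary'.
\text{Stationary}

The AR(p) characteristic polynomial is P(z) = 1 + 0.063z + 0.045z^2.
Stationarity requires all roots to lie outside the unit circle, i.e. |z| > 1 for every root.
Set 1 + (0.063) z + (0.045) z^2 = 0, i.e. a z^2 + b z + c = 0 with a = 0.045, b = 0.063, c = 1.
Discriminant D = b^2 - 4ac = (0.063)^2 - 4*(0.045)*1 = 0.003969 - (0.18) = -0.176031.
D < 0, so the roots are the complex-conjugate pair z = (-b +/- i sqrt(-D)) / (2a) = -0.7 +/- 4.6618i.
For a conjugate pair |z|^2 = z * conj(z) = (product of roots) = c/a = 1/(0.045) = 22.222222, so |z| = sqrt(22.222222) = 4.714 for both roots.
Moduli of all roots: 4.7140, 4.7140.
All moduli strictly greater than 1? Yes.
Verdict: Stationary.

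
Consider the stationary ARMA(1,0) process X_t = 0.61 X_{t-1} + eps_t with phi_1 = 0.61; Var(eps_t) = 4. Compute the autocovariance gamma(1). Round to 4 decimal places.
\gamma(1) = 3.8860

Multiply the model equation by X_{t-k} and take expectations. With theta_0 = psi_0 = 1 and psi_j the MA(infinity) weights, this gives
  gamma(k) - sum_i phi_i gamma(k-i) = c_k,
  c_k = sigma^2 * sum_{j=k..q} theta_j psi_{j-k}   (c_k = 0 for k > q),
using gamma(-m) = gamma(m).
Pure AR (q = 0): c_0 = sigma^2 = 4, c_k = 0 for k >= 1.
Equations for k = 0 and k = 1 (AR order 1):
  gamma(0) = phi_1 gamma(1) + c_0
  gamma(1) = phi_1 gamma(0) + c_1
Substituting the second into the first: gamma(0) (1 - phi_1^2) = c_0 + phi_1 c_1, so
  gamma(0) = c_0 / (1 - phi_1^2) = 4 / (1 - (0.61)^2) = 4 / 0.6279 = 6.370441.
  gamma(1) = phi_1 gamma(0) = (0.61)(6.370441) = 3.885969.
Therefore gamma(1) = 3.8860 (to 4 decimal places).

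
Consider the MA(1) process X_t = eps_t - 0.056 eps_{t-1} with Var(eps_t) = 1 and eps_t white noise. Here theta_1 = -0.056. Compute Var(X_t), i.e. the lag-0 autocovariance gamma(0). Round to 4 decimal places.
\gamma(0) = 1.0031

For an MA(q) process X_t = eps_t + sum_i theta_i eps_{t-i} with
Var(eps_t) = sigma^2, the variance is
  gamma(0) = sigma^2 * (1 + sum_i theta_i^2).
  sum_i theta_i^2 = (-0.056)^2 = 0.003136.
  gamma(0) = 1 * (1 + 0.003136) = 1 * 1.003136 = 1.003136, which rounds to 1.0031.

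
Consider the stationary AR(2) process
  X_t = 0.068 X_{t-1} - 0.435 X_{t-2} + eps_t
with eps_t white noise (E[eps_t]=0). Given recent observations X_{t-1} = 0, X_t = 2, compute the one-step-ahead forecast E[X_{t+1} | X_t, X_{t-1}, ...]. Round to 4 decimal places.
E[X_{t+1} \mid \mathcal F_t] = 0.1360

For an AR(p) model X_t = c + sum_i phi_i X_{t-i} + eps_t, the
one-step-ahead conditional mean is
  E[X_{t+1} | X_t, ...] = c + sum_i phi_i X_{t+1-i}.
Substitute known values:
  E[X_{t+1} | ...] = (0.068) * (2) + (-0.435) * (0)
                   = 0.1360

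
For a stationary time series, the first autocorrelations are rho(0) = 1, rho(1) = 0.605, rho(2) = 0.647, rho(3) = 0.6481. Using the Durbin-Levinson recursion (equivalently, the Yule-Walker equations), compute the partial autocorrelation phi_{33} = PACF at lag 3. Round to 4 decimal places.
\phi_{33} = 0.3180

The PACF at lag k is phi_{kk}, the last component of the solution
to the Yule-Walker system G_k phi = r_k where
  (G_k)_{ij} = rho(|i - j|), (r_k)_i = rho(i), i,j = 1..k.
Equivalently, Durbin-Levinson gives phi_{kk} iteratively:
  phi_{11} = rho(1)
  phi_{kk} = [rho(k) - sum_{j=1..k-1} phi_{k-1,j} rho(k-j)]
            / [1 - sum_{j=1..k-1} phi_{k-1,j} rho(j)],
  phi_{k,j} = phi_{k-1,j} - phi_{kk} phi_{k-1,k-j},  j = 1..k-1.
Step k = 1:
  phi_11 = rho(1) = 0.605.
Step k = 2:
  phi_22 = [rho(2) - phi_11 rho(1)] / [1 - phi_11 rho(1)] = [0.647 - (0.605)(0.605)] / [1 - (0.605)(0.605)]
         = 0.280975 / 0.633975 = 0.443196.
  Update: phi_21 = phi_11 - phi_22 phi_11 = 0.605 - (0.443196)(0.605) = 0.336867.
Step k = 3:
  phi_33 = [rho(3) - phi_21 rho(2) - phi_22 rho(1)] / [1 - phi_21 rho(1) - phi_22 rho(2)]
    numerator   = 0.6481 - (0.336867)(0.647) - (0.443196)(0.605) = 0.16201391
    denominator = 1 - (0.336867)(0.605) - (0.443196)(0.647) = 0.50944809
  phi_33 = 0.16201391 / 0.50944809 = 0.318.
Therefore phi_{33} = 0.3180.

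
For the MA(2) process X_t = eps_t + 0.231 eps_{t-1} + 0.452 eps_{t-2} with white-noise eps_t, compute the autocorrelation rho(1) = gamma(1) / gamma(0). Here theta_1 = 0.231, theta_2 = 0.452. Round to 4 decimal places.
\rho(1) = 0.2667

For an MA(q) process with theta_0 = 1, the autocovariance is
  gamma(k) = sigma^2 * sum_{i=0..q-k} theta_i * theta_{i+k},
and rho(k) = gamma(k) / gamma(0). Sigma^2 cancels.
  numerator   = (1)*(0.231) + (0.231)*(0.452) = 0.335412.
  denominator = (1)^2 + (0.231)^2 + (0.452)^2 = 1.257665.
  rho(1) = 0.335412 / 1.257665 = 0.2667.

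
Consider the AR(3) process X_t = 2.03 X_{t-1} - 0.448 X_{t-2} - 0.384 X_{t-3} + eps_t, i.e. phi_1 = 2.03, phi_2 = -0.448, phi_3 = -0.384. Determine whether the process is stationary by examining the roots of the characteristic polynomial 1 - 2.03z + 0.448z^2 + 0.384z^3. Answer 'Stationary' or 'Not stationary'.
\text{Not stationary}

The AR(p) characteristic polynomial is P(z) = 1 - 2.03z + 0.448z^2 + 0.384z^3.
Stationarity requires all roots to lie outside the unit circle, i.e. |z| > 1 for every root.
Degree 3: look for a simple real root z0 first, then factor out (1 - z/z0) and solve the remaining quadratic.
Testing z0 = 0.625: P(0.625) = 1 + (-2.03)(0.625) + (0.448)(0.625)^2 + (0.384)(0.625)^3
  = 1 + (-1.26875) + (0.175) + (0.09375) = 0.  So z_0 = 0.625 is a root, |z_0| = 0.625.
Divide out the factor (1 - 1.6 z) = (1 - z/z0) (since 1/z0 = 1.6):
  P(z) = (1 - 1.6 z)(1 + (-0.43) z + (-0.24) z^2)
  [check: z-coef -0.43 - (1.6) = -2.03; z^2-coef -0.24 - (1.6)(-0.43) = 0.448; z^3-coef -(1.6)(-0.24) = 0.384.]
Remaining roots from the quadratic factor 1 + (-0.43) z + (-0.24) z^2:
  Set 1 + (-0.43) z + (-0.24) z^2 = 0, i.e. a z^2 + b z + c = 0 with a = -0.24, b = -0.43, c = 1.
  Discriminant D = b^2 - 4ac = (-0.43)^2 - 4*(-0.24)*1 = 0.1849 - (-0.96) = 1.1449.
  D >= 0, so the roots are real: z = (-b +/- sqrt(D)) / (2a) = (0.43 +/- 1.07) / (-0.48).
    z_1 = (0.43 + 1.07) / (-0.48) = -3.125,   |z_1| = 3.125.
    z_2 = (0.43 - 1.07) / (-0.48) = 1.3333,   |z_2| = 1.3333.
Moduli of all roots: 0.6250, 3.1250, 1.3333.
All moduli strictly greater than 1? No.
Verdict: Not stationary.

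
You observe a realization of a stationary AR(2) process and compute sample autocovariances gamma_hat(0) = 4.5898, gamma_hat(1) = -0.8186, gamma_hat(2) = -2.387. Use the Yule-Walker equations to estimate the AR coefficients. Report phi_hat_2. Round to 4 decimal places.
\hat\phi_{2} = -0.5700

The Yule-Walker equations for an AR(p) process read, in matrix form,
  Gamma_p phi = r_p,   with   (Gamma_p)_{ij} = gamma(|i - j|),
                       (r_p)_i = gamma(i),   i,j = 1..p.
Substitute the sample gammas (Toeplitz matrix and right-hand side of size 2):
  Gamma_p = [[4.5898, -0.8186], [-0.8186, 4.5898]]
  r_p     = [-0.8186, -2.387]
Written out:
  4.5898 phi_1 - 0.8186 phi_2 = -0.8186
  -0.8186 phi_1 + 4.5898 phi_2 = -2.387
Solve by Cramer's rule:
  det = gamma(0)^2 - gamma(1)^2 = (4.5898)^2 - (-0.8186)^2 = 21.06626404 - 0.67010596 = 20.39615808
  phi_hat_1 = [gamma(1) gamma(0) - gamma(1) gamma(2)] / det = [(-0.8186)(4.5898) - (-0.8186)(-2.387)] / 20.39615808 = -5.71120848 / 20.39615808 = -0.28
  phi_hat_2 = [gamma(0) gamma(2) - gamma(1)^2] / det = [(4.5898)(-2.387) - (-0.8186)^2] / 20.39615808 = -11.62595856 / 20.39615808 = -0.57
So phi_hat = [-0.2800, -0.5700].
Therefore phi_hat_2 = -0.5700.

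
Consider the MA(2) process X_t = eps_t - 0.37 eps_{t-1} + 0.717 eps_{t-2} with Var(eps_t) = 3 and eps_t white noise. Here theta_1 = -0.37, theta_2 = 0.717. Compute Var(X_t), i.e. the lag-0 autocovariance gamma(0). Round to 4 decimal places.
\gamma(0) = 4.9530

For an MA(q) process X_t = eps_t + sum_i theta_i eps_{t-i} with
Var(eps_t) = sigma^2, the variance is
  gamma(0) = sigma^2 * (1 + sum_i theta_i^2).
  sum_i theta_i^2 = (-0.37)^2 + (0.717)^2 = 0.1369 + 0.514089 = 0.650989.
  gamma(0) = 3 * (1 + 0.650989) = 3 * 1.650989 = 4.952967, which rounds to 4.9530.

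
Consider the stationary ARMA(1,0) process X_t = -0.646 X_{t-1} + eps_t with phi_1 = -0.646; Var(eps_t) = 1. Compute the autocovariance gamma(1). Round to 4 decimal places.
\gamma(1) = -1.1087

Multiply the model equation by X_{t-k} and take expectations. With theta_0 = psi_0 = 1 and psi_j the MA(infinity) weights, this gives
  gamma(k) - sum_i phi_i gamma(k-i) = c_k,
  c_k = sigma^2 * sum_{j=k..q} theta_j psi_{j-k}   (c_k = 0 for k > q),
using gamma(-m) = gamma(m).
Pure AR (q = 0): c_0 = sigma^2 = 1, c_k = 0 for k >= 1.
Equations for k = 0 and k = 1 (AR order 1):
  gamma(0) = phi_1 gamma(1) + c_0
  gamma(1) = phi_1 gamma(0) + c_1
Substituting the second into the first: gamma(0) (1 - phi_1^2) = c_0 + phi_1 c_1, so
  gamma(0) = c_0 / (1 - phi_1^2) = 1 / (1 - (-0.646)^2) = 1 / 0.582684 = 1.716196.
  gamma(1) = phi_1 gamma(0) = (-0.646)(1.716196) = -1.108663.
Therefore gamma(1) = -1.1087 (to 4 decimal places).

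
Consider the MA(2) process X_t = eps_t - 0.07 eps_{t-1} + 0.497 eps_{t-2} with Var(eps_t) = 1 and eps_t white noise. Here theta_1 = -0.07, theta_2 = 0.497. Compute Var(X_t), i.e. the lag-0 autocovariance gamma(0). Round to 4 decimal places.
\gamma(0) = 1.2519

For an MA(q) process X_t = eps_t + sum_i theta_i eps_{t-i} with
Var(eps_t) = sigma^2, the variance is
  gamma(0) = sigma^2 * (1 + sum_i theta_i^2).
  sum_i theta_i^2 = (-0.07)^2 + (0.497)^2 = 0.0049 + 0.247009 = 0.251909.
  gamma(0) = 1 * (1 + 0.251909) = 1 * 1.251909 = 1.251909, which rounds to 1.2519.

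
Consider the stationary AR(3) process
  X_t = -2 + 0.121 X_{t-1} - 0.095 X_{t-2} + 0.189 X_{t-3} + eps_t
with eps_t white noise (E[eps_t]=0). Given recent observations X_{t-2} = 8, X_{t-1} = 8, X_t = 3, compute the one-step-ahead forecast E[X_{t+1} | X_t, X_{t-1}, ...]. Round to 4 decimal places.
E[X_{t+1} \mid \mathcal F_t] = -0.8850

For an AR(p) model X_t = c + sum_i phi_i X_{t-i} + eps_t, the
one-step-ahead conditional mean is
  E[X_{t+1} | X_t, ...] = c + sum_i phi_i X_{t+1-i}.
Substitute known values:
  E[X_{t+1} | ...] = -2 + (0.121) * (3) + (-0.095) * (8) + (0.189) * (8)
                   = -0.8850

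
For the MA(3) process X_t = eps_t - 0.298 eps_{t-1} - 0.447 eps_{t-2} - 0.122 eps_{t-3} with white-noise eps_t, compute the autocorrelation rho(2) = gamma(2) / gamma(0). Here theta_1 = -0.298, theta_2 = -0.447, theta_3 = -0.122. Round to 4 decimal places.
\rho(2) = -0.3150

For an MA(q) process with theta_0 = 1, the autocovariance is
  gamma(k) = sigma^2 * sum_{i=0..q-k} theta_i * theta_{i+k},
and rho(k) = gamma(k) / gamma(0). Sigma^2 cancels.
  numerator   = (1)*(-0.447) + (-0.298)*(-0.122) = -0.410644.
  denominator = (1)^2 + (-0.298)^2 + (-0.447)^2 + (-0.122)^2 = 1.303497.
  rho(2) = -0.410644 / 1.303497 = -0.3150.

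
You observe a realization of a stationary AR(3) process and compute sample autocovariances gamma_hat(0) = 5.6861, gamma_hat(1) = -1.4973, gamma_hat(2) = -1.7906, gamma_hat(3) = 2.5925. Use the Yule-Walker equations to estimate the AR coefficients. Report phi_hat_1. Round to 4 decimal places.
\hat\phi_{1} = -0.2490

The Yule-Walker equations for an AR(p) process read, in matrix form,
  Gamma_p phi = r_p,   with   (Gamma_p)_{ij} = gamma(|i - j|),
                       (r_p)_i = gamma(i),   i,j = 1..p.
Substitute the sample gammas (Toeplitz matrix and right-hand side of size 3):
  Gamma_p = [[5.6861, -1.4973, -1.7906], [-1.4973, 5.6861, -1.4973], [-1.7906, -1.4973, 5.6861]]
  r_p     = [-1.4973, -1.7906, 2.5925]
Written out (R1..R3):
  (R1) 5.6861 phi_1 - 1.4973 phi_2 - 1.7906 phi_3 = -1.4973
  (R2) -1.4973 phi_1 + 5.6861 phi_2 - 1.4973 phi_3 = -1.7906
  (R3) -1.7906 phi_1 - 1.4973 phi_2 + 5.6861 phi_3 = 2.5925
Gaussian elimination:
  R2 <- R2 - (-1.4973/5.6861) R1 = R2 - (-0.263326) R1:  5.291821 phi_2 - 1.968812 phi_3 = -2.184879
  R3 <- R3 - (-1.7906/5.6861) R1 = R3 - (-0.314908) R1:  -1.968812 phi_2 + 5.122225 phi_3 = 2.120988
  R3 <- R3 - (-1.968812/5.291821) R2 = R3 - (-0.372048) R2:  4.389732 phi_3 = 1.308108
Back-substitution:
  phi_hat_3 = 1.308108 / 4.389732 = 0.297993
  phi_hat_2 = (-2.184879 - (-1.968812)(0.297993)) / 5.291821 = -0.302011
  phi_hat_1 = (-1.4973 - (-1.4973)(-0.302011) - (-1.7906)(0.297993)) / 5.6861 = -0.249013
So phi_hat = [-0.2490, -0.3020, 0.2980].
Therefore phi_hat_1 = -0.2490.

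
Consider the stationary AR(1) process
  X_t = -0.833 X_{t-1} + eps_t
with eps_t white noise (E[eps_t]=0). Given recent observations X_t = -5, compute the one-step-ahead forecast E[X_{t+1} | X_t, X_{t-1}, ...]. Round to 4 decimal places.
E[X_{t+1} \mid \mathcal F_t] = 4.1650

For an AR(p) model X_t = c + sum_i phi_i X_{t-i} + eps_t, the
one-step-ahead conditional mean is
  E[X_{t+1} | X_t, ...] = c + sum_i phi_i X_{t+1-i}.
Substitute known values:
  E[X_{t+1} | ...] = (-0.833) * (-5)
                   = 4.1650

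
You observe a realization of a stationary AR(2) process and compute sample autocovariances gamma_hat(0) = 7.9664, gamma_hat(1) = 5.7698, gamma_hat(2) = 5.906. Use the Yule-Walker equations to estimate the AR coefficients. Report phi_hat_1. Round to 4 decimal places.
\hat\phi_{1} = 0.3940

The Yule-Walker equations for an AR(p) process read, in matrix form,
  Gamma_p phi = r_p,   with   (Gamma_p)_{ij} = gamma(|i - j|),
                       (r_p)_i = gamma(i),   i,j = 1..p.
Substitute the sample gammas (Toeplitz matrix and right-hand side of size 2):
  Gamma_p = [[7.9664, 5.7698], [5.7698, 7.9664]]
  r_p     = [5.7698, 5.906]
Written out:
  7.9664 phi_1 + 5.7698 phi_2 = 5.7698
  5.7698 phi_1 + 7.9664 phi_2 = 5.906
Solve by Cramer's rule:
  det = gamma(0)^2 - gamma(1)^2 = (7.9664)^2 - (5.7698)^2 = 63.46352896 - 33.29059204 = 30.17293692
  phi_hat_1 = [gamma(1) gamma(0) - gamma(1) gamma(2)] / det = [(5.7698)(7.9664) - (5.7698)(5.906)] / 30.17293692 = 11.88809592 / 30.17293692 = 0.394
  phi_hat_2 = [gamma(0) gamma(2) - gamma(1)^2] / det = [(7.9664)(5.906) - (5.7698)^2] / 30.17293692 = 13.75896636 / 30.17293692 = 0.456
So phi_hat = [0.3940, 0.4560].
Therefore phi_hat_1 = 0.3940.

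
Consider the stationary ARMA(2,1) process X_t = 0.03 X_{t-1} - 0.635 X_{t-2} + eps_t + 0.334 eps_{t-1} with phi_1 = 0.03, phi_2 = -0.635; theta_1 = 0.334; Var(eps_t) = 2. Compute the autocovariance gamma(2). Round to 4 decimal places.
\gamma(2) = -2.3781

Multiply the model equation by X_{t-k} and take expectations. With theta_0 = psi_0 = 1 and psi_j the MA(infinity) weights, this gives
  gamma(k) - sum_i phi_i gamma(k-i) = c_k,
  c_k = sigma^2 * sum_{j=k..q} theta_j psi_{j-k}   (c_k = 0 for k > q),
using gamma(-m) = gamma(m).
psi-weights needed (psi_j = theta_j + sum_i phi_i psi_{j-i}):
  psi_1 = theta_1 + phi_1 = 0.334 + (0.03) = 0.364
Right-hand sides:
  c_0 = sigma^2 (1 + theta_1 psi_1) = 2 * (1 + (0.334)(0.364)) = 2 * 1.121576 = 2.243152
  c_1 = sigma^2 theta_1 = 2 * (0.334) = 0.668
  c_2 = 0
Equations for k = 0, 1, 2 (AR order 2, c_2 = 0):
  (E0) gamma(0) = phi_1 gamma(1) + phi_2 gamma(2) + c_0
  (E1) gamma(1) = phi_1 gamma(0) + phi_2 gamma(1) + c_1
  (E2) gamma(2) = phi_1 gamma(1) + phi_2 gamma(0)
From (E1): gamma(1) = A gamma(0) + B with
  A = phi_1 / (1 - phi_2) = 0.03 / 1.635 = 0.018349,   B = c_1 / (1 - phi_2) = 0.668 / 1.635 = 0.408563.
Insert (E2) into (E0): gamma(0) (1 - phi_2^2) = phi_1 (1 + phi_2) gamma(1) + c_0.
  phi_1 (1 + phi_2) = (0.03)(0.365) = 0.01095,   1 - phi_2^2 = 0.596775.
Replace gamma(1) by A gamma(0) + B and collect gamma(0):
  gamma(0) [0.596775 - (0.01095)(0.018349)] = (0.01095)(0.408563) + 2.243152
  gamma(0) * 0.596574 = 2.247626
  gamma(0) = 2.247626 / 0.596574 = 3.767555.
  gamma(1) = A gamma(0) + B = (0.018349)(3.767555) + (0.408563) = 0.477692.
  gamma(2) = phi_1 gamma(1) + phi_2 gamma(0) = (0.03)(0.477692) + (-0.635)(3.767555) = -2.378067.
Therefore gamma(2) = -2.3781 (to 4 decimal places).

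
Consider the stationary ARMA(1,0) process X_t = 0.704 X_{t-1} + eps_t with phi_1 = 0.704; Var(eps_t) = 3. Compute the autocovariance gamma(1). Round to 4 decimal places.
\gamma(1) = 4.1873

Multiply the model equation by X_{t-k} and take expectations. With theta_0 = psi_0 = 1 and psi_j the MA(infinity) weights, this gives
  gamma(k) - sum_i phi_i gamma(k-i) = c_k,
  c_k = sigma^2 * sum_{j=k..q} theta_j psi_{j-k}   (c_k = 0 for k > q),
using gamma(-m) = gamma(m).
Pure AR (q = 0): c_0 = sigma^2 = 3, c_k = 0 for k >= 1.
Equations for k = 0 and k = 1 (AR order 1):
  gamma(0) = phi_1 gamma(1) + c_0
  gamma(1) = phi_1 gamma(0) + c_1
Substituting the second into the first: gamma(0) (1 - phi_1^2) = c_0 + phi_1 c_1, so
  gamma(0) = c_0 / (1 - phi_1^2) = 3 / (1 - (0.704)^2) = 3 / 0.504384 = 5.947849.
  gamma(1) = phi_1 gamma(0) = (0.704)(5.947849) = 4.187286.
Therefore gamma(1) = 4.1873 (to 4 decimal places).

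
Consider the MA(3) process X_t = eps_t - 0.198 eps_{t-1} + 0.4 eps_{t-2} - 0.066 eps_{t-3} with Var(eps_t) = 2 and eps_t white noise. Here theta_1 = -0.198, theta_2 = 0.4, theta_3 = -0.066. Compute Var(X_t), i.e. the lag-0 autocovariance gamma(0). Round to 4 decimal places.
\gamma(0) = 2.4071

For an MA(q) process X_t = eps_t + sum_i theta_i eps_{t-i} with
Var(eps_t) = sigma^2, the variance is
  gamma(0) = sigma^2 * (1 + sum_i theta_i^2).
  sum_i theta_i^2 = (-0.198)^2 + (0.4)^2 + (-0.066)^2 = 0.039204 + 0.16 + 0.004356 = 0.20356.
  gamma(0) = 2 * (1 + 0.20356) = 2 * 1.20356 = 2.40712, which rounds to 2.4071.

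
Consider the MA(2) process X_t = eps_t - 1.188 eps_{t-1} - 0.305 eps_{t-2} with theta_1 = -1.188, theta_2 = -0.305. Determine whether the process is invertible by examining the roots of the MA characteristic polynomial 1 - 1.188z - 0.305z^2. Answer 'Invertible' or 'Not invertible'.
\text{Not invertible}

The MA(q) characteristic polynomial is P(z) = 1 - 1.188z - 0.305z^2.
Invertibility requires all roots to lie outside the unit circle, i.e. |z| > 1 for every root.
Set 1 + (-1.188) z + (-0.305) z^2 = 0, i.e. a z^2 + b z + c = 0 with a = -0.305, b = -1.188, c = 1.
Discriminant D = b^2 - 4ac = (-1.188)^2 - 4*(-0.305)*1 = 1.411344 - (-1.22) = 2.631344.
D >= 0, so the roots are real: z = (-b +/- sqrt(D)) / (2a) = (1.188 +/- 1.622142) / (-0.61).
  z_1 = (1.188 + 1.622142) / (-0.61) = -4.6068,   |z_1| = 4.6068.
  z_2 = (1.188 - 1.622142) / (-0.61) = 0.7117,   |z_2| = 0.7117.
Moduli of all roots: 4.6068, 0.7117.
All moduli strictly greater than 1? No.
Verdict: Not invertible.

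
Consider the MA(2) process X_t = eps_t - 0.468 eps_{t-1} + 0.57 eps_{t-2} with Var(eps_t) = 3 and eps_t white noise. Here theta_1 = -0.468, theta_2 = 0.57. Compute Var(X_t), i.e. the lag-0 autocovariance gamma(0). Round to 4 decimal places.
\gamma(0) = 4.6318

For an MA(q) process X_t = eps_t + sum_i theta_i eps_{t-i} with
Var(eps_t) = sigma^2, the variance is
  gamma(0) = sigma^2 * (1 + sum_i theta_i^2).
  sum_i theta_i^2 = (-0.468)^2 + (0.57)^2 = 0.219024 + 0.3249 = 0.543924.
  gamma(0) = 3 * (1 + 0.543924) = 3 * 1.543924 = 4.631772, which rounds to 4.6318.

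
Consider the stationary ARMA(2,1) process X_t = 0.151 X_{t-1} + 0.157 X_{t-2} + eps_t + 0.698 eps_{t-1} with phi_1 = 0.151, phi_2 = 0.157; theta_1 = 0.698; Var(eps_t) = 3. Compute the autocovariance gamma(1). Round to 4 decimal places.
\gamma(1) = 3.4729

Multiply the model equation by X_{t-k} and take expectations. With theta_0 = psi_0 = 1 and psi_j the MA(infinity) weights, this gives
  gamma(k) - sum_i phi_i gamma(k-i) = c_k,
  c_k = sigma^2 * sum_{j=k..q} theta_j psi_{j-k}   (c_k = 0 for k > q),
using gamma(-m) = gamma(m).
psi-weights needed (psi_j = theta_j + sum_i phi_i psi_{j-i}):
  psi_1 = theta_1 + phi_1 = 0.698 + (0.151) = 0.849
Right-hand sides:
  c_0 = sigma^2 (1 + theta_1 psi_1) = 3 * (1 + (0.698)(0.849)) = 3 * 1.592602 = 4.777806
  c_1 = sigma^2 theta_1 = 3 * (0.698) = 2.094
  c_2 = 0
Equations for k = 0, 1, 2 (AR order 2, c_2 = 0):
  (E0) gamma(0) = phi_1 gamma(1) + phi_2 gamma(2) + c_0
  (E1) gamma(1) = phi_1 gamma(0) + phi_2 gamma(1) + c_1
  (E2) gamma(2) = phi_1 gamma(1) + phi_2 gamma(0)
From (E1): gamma(1) = A gamma(0) + B with
  A = phi_1 / (1 - phi_2) = 0.151 / 0.843 = 0.179122,   B = c_1 / (1 - phi_2) = 2.094 / 0.843 = 2.483986.
Insert (E2) into (E0): gamma(0) (1 - phi_2^2) = phi_1 (1 + phi_2) gamma(1) + c_0.
  phi_1 (1 + phi_2) = (0.151)(1.157) = 0.174707,   1 - phi_2^2 = 0.975351.
Replace gamma(1) by A gamma(0) + B and collect gamma(0):
  gamma(0) [0.975351 - (0.174707)(0.179122)] = (0.174707)(2.483986) + 4.777806
  gamma(0) * 0.944057 = 5.211776
  gamma(0) = 5.211776 / 0.944057 = 5.520615.
  gamma(1) = A gamma(0) + B = (0.179122)(5.520615) + (2.483986) = 3.47285.
Therefore gamma(1) = 3.4729 (to 4 decimal places).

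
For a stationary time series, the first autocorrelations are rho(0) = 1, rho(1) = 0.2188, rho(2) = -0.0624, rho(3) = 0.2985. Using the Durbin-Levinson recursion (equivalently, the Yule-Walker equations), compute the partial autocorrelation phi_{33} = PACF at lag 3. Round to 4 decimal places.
\phi_{33} = 0.3610

The PACF at lag k is phi_{kk}, the last component of the solution
to the Yule-Walker system G_k phi = r_k where
  (G_k)_{ij} = rho(|i - j|), (r_k)_i = rho(i), i,j = 1..k.
Equivalently, Durbin-Levinson gives phi_{kk} iteratively:
  phi_{11} = rho(1)
  phi_{kk} = [rho(k) - sum_{j=1..k-1} phi_{k-1,j} rho(k-j)]
            / [1 - sum_{j=1..k-1} phi_{k-1,j} rho(j)],
  phi_{k,j} = phi_{k-1,j} - phi_{kk} phi_{k-1,k-j},  j = 1..k-1.
Step k = 1:
  phi_11 = rho(1) = 0.2188.
Step k = 2:
  phi_22 = [rho(2) - phi_11 rho(1)] / [1 - phi_11 rho(1)] = [-0.0624 - (0.2188)(0.2188)] / [1 - (0.2188)(0.2188)]
         = -0.11027344 / 0.95212656 = -0.115818.
  Update: phi_21 = phi_11 - phi_22 phi_11 = 0.2188 - (-0.115818)(0.2188) = 0.244141.
Step k = 3:
  phi_33 = [rho(3) - phi_21 rho(2) - phi_22 rho(1)] / [1 - phi_21 rho(1) - phi_22 rho(2)]
    numerator   = 0.2985 - (0.244141)(-0.0624) - (-0.115818)(0.2188) = 0.33907539
    denominator = 1 - (0.244141)(0.2188) - (-0.115818)(-0.0624) = 0.93935491
  phi_33 = 0.33907539 / 0.93935491 = 0.361.
Therefore phi_{33} = 0.3610.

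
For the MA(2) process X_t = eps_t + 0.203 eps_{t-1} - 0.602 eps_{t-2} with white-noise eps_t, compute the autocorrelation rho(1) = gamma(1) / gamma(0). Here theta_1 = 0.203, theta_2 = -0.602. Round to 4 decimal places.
\rho(1) = 0.0576

For an MA(q) process with theta_0 = 1, the autocovariance is
  gamma(k) = sigma^2 * sum_{i=0..q-k} theta_i * theta_{i+k},
and rho(k) = gamma(k) / gamma(0). Sigma^2 cancels.
  numerator   = (1)*(0.203) + (0.203)*(-0.602) = 0.080794.
  denominator = (1)^2 + (0.203)^2 + (-0.602)^2 = 1.403613.
  rho(1) = 0.080794 / 1.403613 = 0.0576.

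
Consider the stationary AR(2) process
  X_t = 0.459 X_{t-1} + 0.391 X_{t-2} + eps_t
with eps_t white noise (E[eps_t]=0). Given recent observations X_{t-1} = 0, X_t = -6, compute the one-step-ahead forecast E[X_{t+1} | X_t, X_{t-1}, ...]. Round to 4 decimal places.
E[X_{t+1} \mid \mathcal F_t] = -2.7540

For an AR(p) model X_t = c + sum_i phi_i X_{t-i} + eps_t, the
one-step-ahead conditional mean is
  E[X_{t+1} | X_t, ...] = c + sum_i phi_i X_{t+1-i}.
Substitute known values:
  E[X_{t+1} | ...] = (0.459) * (-6) + (0.391) * (0)
                   = -2.7540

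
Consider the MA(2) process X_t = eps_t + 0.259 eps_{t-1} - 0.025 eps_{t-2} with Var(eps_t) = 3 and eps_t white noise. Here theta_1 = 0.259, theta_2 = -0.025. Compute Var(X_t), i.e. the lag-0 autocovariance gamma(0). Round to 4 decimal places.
\gamma(0) = 3.2031

For an MA(q) process X_t = eps_t + sum_i theta_i eps_{t-i} with
Var(eps_t) = sigma^2, the variance is
  gamma(0) = sigma^2 * (1 + sum_i theta_i^2).
  sum_i theta_i^2 = (0.259)^2 + (-0.025)^2 = 0.067081 + 0.000625 = 0.067706.
  gamma(0) = 3 * (1 + 0.067706) = 3 * 1.067706 = 3.203118, which rounds to 3.2031.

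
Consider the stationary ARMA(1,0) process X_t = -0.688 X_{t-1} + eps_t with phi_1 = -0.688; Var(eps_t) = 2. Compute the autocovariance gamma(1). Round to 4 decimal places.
\gamma(1) = -2.6127

Multiply the model equation by X_{t-k} and take expectations. With theta_0 = psi_0 = 1 and psi_j the MA(infinity) weights, this gives
  gamma(k) - sum_i phi_i gamma(k-i) = c_k,
  c_k = sigma^2 * sum_{j=k..q} theta_j psi_{j-k}   (c_k = 0 for k > q),
using gamma(-m) = gamma(m).
Pure AR (q = 0): c_0 = sigma^2 = 2, c_k = 0 for k >= 1.
Equations for k = 0 and k = 1 (AR order 1):
  gamma(0) = phi_1 gamma(1) + c_0
  gamma(1) = phi_1 gamma(0) + c_1
Substituting the second into the first: gamma(0) (1 - phi_1^2) = c_0 + phi_1 c_1, so
  gamma(0) = c_0 / (1 - phi_1^2) = 2 / (1 - (-0.688)^2) = 2 / 0.526656 = 3.797545.
  gamma(1) = phi_1 gamma(0) = (-0.688)(3.797545) = -2.612711.
Therefore gamma(1) = -2.6127 (to 4 decimal places).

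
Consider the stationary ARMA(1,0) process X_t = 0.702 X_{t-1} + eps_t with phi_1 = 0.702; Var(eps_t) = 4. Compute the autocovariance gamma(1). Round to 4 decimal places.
\gamma(1) = 5.5363

Multiply the model equation by X_{t-k} and take expectations. With theta_0 = psi_0 = 1 and psi_j the MA(infinity) weights, this gives
  gamma(k) - sum_i phi_i gamma(k-i) = c_k,
  c_k = sigma^2 * sum_{j=k..q} theta_j psi_{j-k}   (c_k = 0 for k > q),
using gamma(-m) = gamma(m).
Pure AR (q = 0): c_0 = sigma^2 = 4, c_k = 0 for k >= 1.
Equations for k = 0 and k = 1 (AR order 1):
  gamma(0) = phi_1 gamma(1) + c_0
  gamma(1) = phi_1 gamma(0) + c_1
Substituting the second into the first: gamma(0) (1 - phi_1^2) = c_0 + phi_1 c_1, so
  gamma(0) = c_0 / (1 - phi_1^2) = 4 / (1 - (0.702)^2) = 4 / 0.507196 = 7.886498.
  gamma(1) = phi_1 gamma(0) = (0.702)(7.886498) = 5.536321.
Therefore gamma(1) = 5.5363 (to 4 decimal places).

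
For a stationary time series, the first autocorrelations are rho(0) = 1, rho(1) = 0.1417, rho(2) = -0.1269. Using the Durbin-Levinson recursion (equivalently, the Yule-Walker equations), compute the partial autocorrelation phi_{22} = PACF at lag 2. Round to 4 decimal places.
\phi_{22} = -0.1500

The PACF at lag k is phi_{kk}, the last component of the solution
to the Yule-Walker system G_k phi = r_k where
  (G_k)_{ij} = rho(|i - j|), (r_k)_i = rho(i), i,j = 1..k.
Equivalently, Durbin-Levinson gives phi_{kk} iteratively:
  phi_{11} = rho(1)
  phi_{kk} = [rho(k) - sum_{j=1..k-1} phi_{k-1,j} rho(k-j)]
            / [1 - sum_{j=1..k-1} phi_{k-1,j} rho(j)],
  phi_{k,j} = phi_{k-1,j} - phi_{kk} phi_{k-1,k-j},  j = 1..k-1.
Step k = 1:
  phi_11 = rho(1) = 0.1417.
Step k = 2:
  phi_22 = [rho(2) - phi_11 rho(1)] / [1 - phi_11 rho(1)] = [-0.1269 - (0.1417)(0.1417)] / [1 - (0.1417)(0.1417)]
         = -0.14697889 / 0.97992111 = -0.15.
Therefore phi_{22} = -0.1500.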